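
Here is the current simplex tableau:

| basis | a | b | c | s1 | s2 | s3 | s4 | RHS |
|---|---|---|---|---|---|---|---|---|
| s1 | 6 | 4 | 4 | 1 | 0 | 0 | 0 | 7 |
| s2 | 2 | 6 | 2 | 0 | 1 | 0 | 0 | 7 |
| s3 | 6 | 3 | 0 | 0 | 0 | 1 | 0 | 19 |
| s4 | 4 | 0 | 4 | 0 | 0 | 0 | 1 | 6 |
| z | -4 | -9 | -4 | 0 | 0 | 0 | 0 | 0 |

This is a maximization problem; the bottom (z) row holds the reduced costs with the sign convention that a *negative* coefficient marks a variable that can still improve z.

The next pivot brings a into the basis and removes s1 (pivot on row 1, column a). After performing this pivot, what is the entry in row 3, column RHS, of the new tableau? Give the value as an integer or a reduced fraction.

Pivot element is row 1, column a: 6.
Normalize row 1: new (row 1, RHS) = 7/6 = 7/6.
row 3 ← row 3 − 6·(new row 1): 19 − 6·(7/6) = 12.

12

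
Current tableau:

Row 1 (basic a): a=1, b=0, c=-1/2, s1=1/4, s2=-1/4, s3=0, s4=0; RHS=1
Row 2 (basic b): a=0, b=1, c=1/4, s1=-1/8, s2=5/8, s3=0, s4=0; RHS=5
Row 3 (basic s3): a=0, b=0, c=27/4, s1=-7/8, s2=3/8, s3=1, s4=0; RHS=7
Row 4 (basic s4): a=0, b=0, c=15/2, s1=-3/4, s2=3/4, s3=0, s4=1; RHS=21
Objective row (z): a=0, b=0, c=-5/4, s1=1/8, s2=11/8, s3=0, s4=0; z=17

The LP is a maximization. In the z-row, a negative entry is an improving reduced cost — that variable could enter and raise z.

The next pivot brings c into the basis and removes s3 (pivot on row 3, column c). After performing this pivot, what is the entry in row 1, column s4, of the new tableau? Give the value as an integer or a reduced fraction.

Pivot element is row 3, column c: 27/4.
Normalize row 3: new (row 3, s4) = 0/(27/4) = 0.
row 1 ← row 1 − (-1/2)·(new row 3): 0 − (-1/2)·0 = 0.

0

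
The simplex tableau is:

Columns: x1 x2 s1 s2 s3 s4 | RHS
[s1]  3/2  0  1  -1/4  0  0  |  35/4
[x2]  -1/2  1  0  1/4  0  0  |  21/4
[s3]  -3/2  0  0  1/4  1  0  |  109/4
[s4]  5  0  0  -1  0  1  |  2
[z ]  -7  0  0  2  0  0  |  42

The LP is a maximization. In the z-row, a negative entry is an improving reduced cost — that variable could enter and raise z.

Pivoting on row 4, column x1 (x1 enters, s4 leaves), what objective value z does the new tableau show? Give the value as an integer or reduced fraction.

224/5

Minimum ratio for x1: 2/5 = 2/5.
z changes by −(z-row coeff of x1)·ratio = −(-7)·(2/5) = 14/5.
New z = 42 + (14/5) = 224/5.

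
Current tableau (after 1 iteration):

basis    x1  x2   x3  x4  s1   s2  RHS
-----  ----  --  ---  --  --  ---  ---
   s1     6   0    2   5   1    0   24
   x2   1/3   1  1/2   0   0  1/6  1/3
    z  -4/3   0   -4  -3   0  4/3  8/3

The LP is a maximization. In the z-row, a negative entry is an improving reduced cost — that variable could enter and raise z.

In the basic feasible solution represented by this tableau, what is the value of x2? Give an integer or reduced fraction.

1/3

x2 is basic (row 2); its value is the RHS of that row: 1/3.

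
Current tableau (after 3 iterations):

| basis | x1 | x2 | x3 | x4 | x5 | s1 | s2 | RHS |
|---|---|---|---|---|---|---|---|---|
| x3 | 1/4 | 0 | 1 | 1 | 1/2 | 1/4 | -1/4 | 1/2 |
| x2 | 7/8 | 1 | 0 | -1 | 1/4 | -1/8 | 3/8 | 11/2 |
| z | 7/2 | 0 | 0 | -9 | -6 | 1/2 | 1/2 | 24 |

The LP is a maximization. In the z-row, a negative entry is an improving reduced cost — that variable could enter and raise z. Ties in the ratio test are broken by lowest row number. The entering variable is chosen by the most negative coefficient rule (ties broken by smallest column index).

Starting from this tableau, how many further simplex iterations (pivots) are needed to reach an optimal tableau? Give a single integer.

pivot: x4 in, x3 out → z = 57/2
pivot: s2 in, x2 out → z = 225/2
No improving column remains; optimal.

2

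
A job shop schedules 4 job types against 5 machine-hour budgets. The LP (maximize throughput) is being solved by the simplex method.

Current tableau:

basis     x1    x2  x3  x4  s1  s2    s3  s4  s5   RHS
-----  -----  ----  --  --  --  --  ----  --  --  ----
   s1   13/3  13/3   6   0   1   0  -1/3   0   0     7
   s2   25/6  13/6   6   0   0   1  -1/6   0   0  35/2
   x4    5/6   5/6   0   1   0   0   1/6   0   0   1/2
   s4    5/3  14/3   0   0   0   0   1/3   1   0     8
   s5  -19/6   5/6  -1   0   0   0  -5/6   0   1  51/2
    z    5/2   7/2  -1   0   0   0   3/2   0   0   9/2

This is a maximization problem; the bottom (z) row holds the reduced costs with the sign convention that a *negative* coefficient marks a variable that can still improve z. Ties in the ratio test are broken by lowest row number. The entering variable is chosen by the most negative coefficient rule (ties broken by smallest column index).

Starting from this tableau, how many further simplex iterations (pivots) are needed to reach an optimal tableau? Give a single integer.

1

pivot: x3 in, s1 out → z = 17/3
No improving column remains; optimal.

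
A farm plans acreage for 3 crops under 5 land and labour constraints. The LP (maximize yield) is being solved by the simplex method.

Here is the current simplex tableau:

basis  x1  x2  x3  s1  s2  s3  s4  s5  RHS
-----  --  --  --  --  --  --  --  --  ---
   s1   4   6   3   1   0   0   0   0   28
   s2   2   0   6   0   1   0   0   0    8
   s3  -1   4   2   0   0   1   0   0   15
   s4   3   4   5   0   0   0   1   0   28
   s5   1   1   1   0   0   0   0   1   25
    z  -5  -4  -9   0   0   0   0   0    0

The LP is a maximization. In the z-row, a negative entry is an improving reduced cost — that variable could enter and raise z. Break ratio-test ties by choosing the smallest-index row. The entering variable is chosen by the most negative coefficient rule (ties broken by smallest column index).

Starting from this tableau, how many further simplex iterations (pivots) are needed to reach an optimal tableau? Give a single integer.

3

pivot: x3 in, s2 out → z = 12
pivot: x2 in, s3 out → z = 73/3
pivot: x1 in, s1 out → z = 28
No improving column remains; optimal.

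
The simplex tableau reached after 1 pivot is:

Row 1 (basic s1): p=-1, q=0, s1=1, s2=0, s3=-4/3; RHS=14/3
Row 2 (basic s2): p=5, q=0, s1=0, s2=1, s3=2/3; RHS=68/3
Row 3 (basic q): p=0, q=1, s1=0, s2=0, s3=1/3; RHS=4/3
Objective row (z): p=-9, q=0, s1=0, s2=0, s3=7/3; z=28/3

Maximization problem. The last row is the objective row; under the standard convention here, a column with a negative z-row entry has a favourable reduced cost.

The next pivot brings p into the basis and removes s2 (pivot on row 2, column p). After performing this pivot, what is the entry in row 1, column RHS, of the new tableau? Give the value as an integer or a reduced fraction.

46/5

Pivot element is row 2, column p: 5.
Normalize row 2: new (row 2, RHS) = (68/3)/5 = 68/15.
row 1 ← row 1 − (-1)·(new row 2): 14/3 − (-1)·(68/15) = 46/5.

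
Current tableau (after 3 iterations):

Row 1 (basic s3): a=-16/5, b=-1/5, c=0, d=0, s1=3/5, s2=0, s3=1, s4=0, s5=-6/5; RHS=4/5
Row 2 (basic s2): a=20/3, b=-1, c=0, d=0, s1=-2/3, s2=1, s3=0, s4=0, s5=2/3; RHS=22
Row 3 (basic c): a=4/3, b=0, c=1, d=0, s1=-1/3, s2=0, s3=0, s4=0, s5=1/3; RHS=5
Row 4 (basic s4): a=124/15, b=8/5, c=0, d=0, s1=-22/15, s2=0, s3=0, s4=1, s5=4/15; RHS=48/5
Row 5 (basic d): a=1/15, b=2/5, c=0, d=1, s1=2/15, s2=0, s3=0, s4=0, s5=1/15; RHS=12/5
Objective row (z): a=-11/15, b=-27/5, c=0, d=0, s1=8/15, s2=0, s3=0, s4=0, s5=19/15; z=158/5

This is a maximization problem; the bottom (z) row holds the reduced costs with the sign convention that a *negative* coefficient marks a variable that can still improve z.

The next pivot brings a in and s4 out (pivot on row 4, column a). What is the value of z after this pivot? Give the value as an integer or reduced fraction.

1006/31

Minimum ratio for a: (48/5)/(124/15) = 36/31.
z changes by −(z-row coeff of a)·ratio = −(-11/15)·(36/31) = 132/155.
New z = 158/5 + (132/155) = 1006/31.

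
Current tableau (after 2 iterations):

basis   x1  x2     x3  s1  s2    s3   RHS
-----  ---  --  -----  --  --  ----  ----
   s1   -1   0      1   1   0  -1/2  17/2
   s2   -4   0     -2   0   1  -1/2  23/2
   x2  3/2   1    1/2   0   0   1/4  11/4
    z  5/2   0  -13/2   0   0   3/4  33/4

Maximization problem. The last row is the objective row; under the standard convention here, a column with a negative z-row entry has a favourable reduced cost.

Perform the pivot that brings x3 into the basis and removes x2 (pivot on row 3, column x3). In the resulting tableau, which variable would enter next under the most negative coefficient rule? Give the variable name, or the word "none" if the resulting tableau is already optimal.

none

Pivot element 1/2. New z-row = old z-row − (-13/2)·(row 3/(1/2)).
Updated z-row coefficients: x1: 22, x2: 13, x3: 0, s1: 0, s2: 0, s3: 4.
No coefficient is strictly negative; the tableau after this pivot is optimal.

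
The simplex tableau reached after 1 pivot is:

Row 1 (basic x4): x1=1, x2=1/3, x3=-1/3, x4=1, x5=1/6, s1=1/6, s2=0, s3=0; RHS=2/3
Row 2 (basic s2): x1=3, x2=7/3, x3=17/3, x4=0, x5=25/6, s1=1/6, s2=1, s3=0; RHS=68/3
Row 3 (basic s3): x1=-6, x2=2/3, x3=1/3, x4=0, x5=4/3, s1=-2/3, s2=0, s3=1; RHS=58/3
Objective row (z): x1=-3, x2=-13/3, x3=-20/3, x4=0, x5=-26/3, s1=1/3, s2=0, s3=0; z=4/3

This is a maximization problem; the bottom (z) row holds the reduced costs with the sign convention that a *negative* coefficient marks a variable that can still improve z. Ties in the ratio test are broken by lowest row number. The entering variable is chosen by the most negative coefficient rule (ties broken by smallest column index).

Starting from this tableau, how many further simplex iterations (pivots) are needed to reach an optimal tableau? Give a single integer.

2

pivot: x5 in, x4 out → z = 36
pivot: x3 in, s2 out → z = 324/7
No improving column remains; optimal.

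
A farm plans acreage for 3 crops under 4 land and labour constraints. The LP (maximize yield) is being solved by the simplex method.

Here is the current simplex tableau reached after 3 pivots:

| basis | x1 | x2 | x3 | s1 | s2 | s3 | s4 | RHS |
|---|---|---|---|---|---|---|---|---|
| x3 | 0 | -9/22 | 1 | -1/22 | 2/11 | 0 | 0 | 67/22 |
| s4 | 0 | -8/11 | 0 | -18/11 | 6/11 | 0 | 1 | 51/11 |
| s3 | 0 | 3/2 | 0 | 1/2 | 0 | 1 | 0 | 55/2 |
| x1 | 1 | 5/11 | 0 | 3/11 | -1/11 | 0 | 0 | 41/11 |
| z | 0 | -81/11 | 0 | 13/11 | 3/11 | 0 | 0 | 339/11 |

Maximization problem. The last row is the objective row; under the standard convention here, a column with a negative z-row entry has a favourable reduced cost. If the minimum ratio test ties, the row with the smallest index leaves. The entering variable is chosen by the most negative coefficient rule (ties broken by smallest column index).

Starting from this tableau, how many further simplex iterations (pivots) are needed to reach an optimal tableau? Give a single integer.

2

pivot: x2 in, x1 out → z = 456/5
pivot: s2 in, s4 out → z = 123
No improving column remains; optimal.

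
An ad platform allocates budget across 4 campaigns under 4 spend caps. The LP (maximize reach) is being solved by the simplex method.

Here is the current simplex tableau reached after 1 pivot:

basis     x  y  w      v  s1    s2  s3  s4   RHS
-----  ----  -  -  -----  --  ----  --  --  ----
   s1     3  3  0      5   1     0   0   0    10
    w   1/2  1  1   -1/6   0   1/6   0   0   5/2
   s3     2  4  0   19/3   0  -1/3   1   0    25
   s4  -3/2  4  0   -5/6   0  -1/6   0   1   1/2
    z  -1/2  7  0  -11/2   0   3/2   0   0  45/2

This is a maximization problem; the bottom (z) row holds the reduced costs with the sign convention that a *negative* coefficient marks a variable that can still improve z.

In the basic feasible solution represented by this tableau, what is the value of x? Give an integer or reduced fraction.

x is nonbasic (not in the basis column), so its value in the current BFS is 0.

0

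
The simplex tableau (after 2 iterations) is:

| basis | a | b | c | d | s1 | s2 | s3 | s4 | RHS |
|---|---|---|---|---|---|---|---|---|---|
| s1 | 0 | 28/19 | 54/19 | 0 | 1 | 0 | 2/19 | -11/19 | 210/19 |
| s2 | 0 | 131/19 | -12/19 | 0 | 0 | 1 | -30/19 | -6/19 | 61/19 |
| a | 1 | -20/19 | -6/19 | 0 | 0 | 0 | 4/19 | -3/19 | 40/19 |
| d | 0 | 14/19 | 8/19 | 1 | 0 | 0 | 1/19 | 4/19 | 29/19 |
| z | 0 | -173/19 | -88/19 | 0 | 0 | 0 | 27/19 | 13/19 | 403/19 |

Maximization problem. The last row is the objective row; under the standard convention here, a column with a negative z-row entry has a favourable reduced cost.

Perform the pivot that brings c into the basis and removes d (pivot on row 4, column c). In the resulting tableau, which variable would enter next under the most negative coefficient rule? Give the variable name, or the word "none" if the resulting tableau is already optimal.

Pivot element 8/19. New z-row = old z-row − (-88/19)·(row 4/(8/19)).
Updated z-row coefficients: a: 0, b: -1, c: 0, d: 11, s1: 0, s2: 0, s3: 2, s4: 3.
The most negative is -1 in column b, so b would enter next.

b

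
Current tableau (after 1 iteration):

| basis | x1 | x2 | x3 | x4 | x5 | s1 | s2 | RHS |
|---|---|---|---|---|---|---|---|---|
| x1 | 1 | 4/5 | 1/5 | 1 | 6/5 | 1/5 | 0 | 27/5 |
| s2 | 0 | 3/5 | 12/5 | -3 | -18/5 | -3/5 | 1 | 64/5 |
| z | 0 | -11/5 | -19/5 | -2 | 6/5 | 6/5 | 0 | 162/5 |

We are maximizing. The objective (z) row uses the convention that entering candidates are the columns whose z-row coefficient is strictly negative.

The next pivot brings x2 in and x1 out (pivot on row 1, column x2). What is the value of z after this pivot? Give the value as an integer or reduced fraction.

189/4

Minimum ratio for x2: (27/5)/(4/5) = 27/4.
z changes by −(z-row coeff of x2)·ratio = −(-11/5)·(27/4) = 297/20.
New z = 162/5 + (297/20) = 189/4.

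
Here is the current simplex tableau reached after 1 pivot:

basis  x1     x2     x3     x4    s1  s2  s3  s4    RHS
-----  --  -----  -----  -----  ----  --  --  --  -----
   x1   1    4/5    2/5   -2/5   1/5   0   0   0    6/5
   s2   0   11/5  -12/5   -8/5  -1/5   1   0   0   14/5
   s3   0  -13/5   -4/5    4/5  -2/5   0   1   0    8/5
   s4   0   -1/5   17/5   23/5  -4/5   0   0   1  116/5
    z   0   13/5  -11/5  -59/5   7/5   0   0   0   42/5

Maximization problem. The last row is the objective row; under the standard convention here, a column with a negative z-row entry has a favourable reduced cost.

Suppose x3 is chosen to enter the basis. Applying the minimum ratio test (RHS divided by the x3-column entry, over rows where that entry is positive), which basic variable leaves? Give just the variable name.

Ratios: row 1 (x1): (6/5)/(2/5) = 3; row 2 (s2): entry -12/5 ≤ 0, skip; row 3 (s3): entry -4/5 ≤ 0, skip; row 4 (s4): (116/5)/(17/5) = 116/17.
Minimum ratio 3 is in the x1 row, so x1 leaves.

x1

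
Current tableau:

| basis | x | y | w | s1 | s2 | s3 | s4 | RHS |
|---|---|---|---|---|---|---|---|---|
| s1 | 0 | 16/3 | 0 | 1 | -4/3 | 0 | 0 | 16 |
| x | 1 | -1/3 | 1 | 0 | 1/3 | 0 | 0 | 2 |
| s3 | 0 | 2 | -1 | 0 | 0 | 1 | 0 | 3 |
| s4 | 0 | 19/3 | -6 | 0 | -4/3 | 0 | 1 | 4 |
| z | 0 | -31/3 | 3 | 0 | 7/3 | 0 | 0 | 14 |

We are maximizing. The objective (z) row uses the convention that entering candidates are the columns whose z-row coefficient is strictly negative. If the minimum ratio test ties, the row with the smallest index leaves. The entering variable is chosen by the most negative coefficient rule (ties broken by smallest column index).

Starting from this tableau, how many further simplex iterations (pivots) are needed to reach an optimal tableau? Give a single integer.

pivot: y in, s4 out → z = 390/19
pivot: w in, s3 out → z = 573/17
pivot: s4 in, s1 out → z = 36
No improving column remains; optimal.

3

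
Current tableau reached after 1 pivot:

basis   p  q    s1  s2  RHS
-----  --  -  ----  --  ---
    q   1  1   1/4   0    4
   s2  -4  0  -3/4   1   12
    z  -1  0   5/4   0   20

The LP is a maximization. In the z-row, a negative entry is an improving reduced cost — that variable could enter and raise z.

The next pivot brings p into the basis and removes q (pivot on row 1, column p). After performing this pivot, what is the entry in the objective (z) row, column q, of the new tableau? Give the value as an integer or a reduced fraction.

Pivot element is row 1, column p: 1.
Normalize row 1: new (row 1, q) = 1/1 = 1.
z-row ← z-row − (-1)·(new row 1): 0 − (-1)·1 = 1.

1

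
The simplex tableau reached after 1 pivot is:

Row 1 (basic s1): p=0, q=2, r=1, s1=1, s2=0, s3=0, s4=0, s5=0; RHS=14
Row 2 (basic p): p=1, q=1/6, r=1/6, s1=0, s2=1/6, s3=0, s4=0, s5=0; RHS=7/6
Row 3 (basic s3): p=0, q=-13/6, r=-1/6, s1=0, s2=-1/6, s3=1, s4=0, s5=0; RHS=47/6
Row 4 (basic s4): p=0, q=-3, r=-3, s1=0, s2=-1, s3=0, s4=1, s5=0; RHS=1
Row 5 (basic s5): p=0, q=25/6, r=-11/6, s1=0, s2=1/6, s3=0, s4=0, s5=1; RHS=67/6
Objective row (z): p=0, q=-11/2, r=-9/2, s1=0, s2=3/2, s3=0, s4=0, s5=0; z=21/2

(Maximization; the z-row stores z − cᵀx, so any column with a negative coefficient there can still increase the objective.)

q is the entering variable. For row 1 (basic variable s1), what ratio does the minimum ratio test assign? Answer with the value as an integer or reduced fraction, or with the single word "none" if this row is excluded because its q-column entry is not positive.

Ratio = RHS / (q entry) = 14 / 2 = 7.

7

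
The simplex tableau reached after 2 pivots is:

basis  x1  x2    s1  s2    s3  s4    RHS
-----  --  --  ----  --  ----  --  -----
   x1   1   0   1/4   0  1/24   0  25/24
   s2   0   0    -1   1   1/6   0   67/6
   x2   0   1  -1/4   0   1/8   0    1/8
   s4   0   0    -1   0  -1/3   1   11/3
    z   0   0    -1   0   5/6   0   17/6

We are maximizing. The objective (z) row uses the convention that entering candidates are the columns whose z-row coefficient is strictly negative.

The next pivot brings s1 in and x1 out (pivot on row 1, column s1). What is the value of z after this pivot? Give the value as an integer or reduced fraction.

7

Minimum ratio for s1: (25/24)/(1/4) = 25/6.
z changes by −(z-row coeff of s1)·ratio = −(-1)·(25/6) = 25/6.
New z = 17/6 + (25/6) = 7.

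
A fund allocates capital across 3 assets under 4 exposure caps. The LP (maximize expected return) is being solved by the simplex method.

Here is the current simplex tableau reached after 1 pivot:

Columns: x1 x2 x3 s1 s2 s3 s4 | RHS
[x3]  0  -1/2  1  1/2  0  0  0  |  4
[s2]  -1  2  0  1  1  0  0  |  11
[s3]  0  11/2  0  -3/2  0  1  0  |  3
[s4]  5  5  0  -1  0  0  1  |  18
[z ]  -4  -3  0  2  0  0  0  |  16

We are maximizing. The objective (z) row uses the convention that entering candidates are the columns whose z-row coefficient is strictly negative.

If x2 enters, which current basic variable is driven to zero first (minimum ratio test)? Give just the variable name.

Ratios: row 1 (x3): entry -1/2 ≤ 0, skip; row 2 (s2): 11/2 = 11/2; row 3 (s3): 3/(11/2) = 6/11; row 4 (s4): 18/5 = 18/5.
Minimum ratio 6/11 is in the s3 row, so s3 leaves.

s3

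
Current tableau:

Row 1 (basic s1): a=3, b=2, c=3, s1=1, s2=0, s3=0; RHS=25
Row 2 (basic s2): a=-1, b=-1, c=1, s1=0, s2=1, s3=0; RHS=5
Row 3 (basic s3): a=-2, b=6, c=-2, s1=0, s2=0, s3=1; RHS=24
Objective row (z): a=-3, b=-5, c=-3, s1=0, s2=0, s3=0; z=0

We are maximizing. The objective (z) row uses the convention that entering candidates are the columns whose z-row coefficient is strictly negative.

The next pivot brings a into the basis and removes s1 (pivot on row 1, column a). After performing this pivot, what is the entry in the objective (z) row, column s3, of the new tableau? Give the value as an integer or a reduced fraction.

Pivot element is row 1, column a: 3.
Normalize row 1: new (row 1, s3) = 0/3 = 0.
z-row ← z-row − (-3)·(new row 1): 0 − (-3)·0 = 0.

0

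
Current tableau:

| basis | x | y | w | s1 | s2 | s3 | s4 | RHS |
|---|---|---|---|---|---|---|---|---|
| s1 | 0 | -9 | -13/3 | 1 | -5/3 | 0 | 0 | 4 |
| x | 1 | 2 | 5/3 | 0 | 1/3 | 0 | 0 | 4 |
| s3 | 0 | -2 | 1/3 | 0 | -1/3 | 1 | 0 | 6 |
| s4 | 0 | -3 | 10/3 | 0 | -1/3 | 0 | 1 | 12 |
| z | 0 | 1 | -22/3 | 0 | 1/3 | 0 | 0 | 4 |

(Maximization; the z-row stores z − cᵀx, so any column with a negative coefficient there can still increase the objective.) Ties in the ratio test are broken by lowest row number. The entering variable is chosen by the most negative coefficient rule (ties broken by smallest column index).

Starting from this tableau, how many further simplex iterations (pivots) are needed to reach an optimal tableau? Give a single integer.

1

pivot: w in, x out → z = 108/5
No improving column remains; optimal.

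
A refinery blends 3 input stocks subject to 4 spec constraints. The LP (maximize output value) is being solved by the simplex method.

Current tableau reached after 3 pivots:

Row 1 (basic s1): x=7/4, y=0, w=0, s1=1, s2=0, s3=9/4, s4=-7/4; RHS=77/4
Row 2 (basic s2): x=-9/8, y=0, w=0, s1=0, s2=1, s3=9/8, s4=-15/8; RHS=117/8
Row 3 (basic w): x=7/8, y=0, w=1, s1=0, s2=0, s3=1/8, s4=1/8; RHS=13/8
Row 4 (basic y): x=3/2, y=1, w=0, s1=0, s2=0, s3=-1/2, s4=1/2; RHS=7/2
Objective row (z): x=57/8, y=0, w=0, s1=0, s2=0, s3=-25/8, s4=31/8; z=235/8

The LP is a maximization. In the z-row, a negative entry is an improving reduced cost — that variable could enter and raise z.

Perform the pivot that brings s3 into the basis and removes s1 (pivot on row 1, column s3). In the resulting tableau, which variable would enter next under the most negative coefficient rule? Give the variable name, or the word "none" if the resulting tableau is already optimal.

Pivot element 9/4. New z-row = old z-row − (-25/8)·(row 1/(9/4)).
Updated z-row coefficients: x: 86/9, y: 0, w: 0, s1: 25/18, s2: 0, s3: 0, s4: 13/9.
No coefficient is strictly negative; the tableau after this pivot is optimal.

none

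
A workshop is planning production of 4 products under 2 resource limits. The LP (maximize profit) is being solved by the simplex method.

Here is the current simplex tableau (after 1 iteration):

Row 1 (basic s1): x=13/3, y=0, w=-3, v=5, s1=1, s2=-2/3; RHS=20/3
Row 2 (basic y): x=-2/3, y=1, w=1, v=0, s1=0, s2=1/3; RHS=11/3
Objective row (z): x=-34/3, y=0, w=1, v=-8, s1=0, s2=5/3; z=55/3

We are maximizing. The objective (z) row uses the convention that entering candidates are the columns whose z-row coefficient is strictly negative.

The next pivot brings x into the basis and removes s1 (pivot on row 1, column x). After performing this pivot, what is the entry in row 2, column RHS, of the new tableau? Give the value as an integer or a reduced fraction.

61/13

Pivot element is row 1, column x: 13/3.
Normalize row 1: new (row 1, RHS) = (20/3)/(13/3) = 20/13.
row 2 ← row 2 − (-2/3)·(new row 1): 11/3 − (-2/3)·(20/13) = 61/13.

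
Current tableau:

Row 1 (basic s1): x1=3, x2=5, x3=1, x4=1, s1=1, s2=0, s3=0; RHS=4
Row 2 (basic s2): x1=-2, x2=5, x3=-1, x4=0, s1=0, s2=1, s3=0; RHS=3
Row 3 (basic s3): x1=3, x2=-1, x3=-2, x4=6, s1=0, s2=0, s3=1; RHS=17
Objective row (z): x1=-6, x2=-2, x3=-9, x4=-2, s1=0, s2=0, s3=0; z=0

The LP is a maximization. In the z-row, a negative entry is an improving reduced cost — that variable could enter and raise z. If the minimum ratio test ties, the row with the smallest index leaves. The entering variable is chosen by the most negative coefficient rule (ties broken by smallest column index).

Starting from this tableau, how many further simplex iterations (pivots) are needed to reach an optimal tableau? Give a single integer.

1

pivot: x3 in, s1 out → z = 36
No improving column remains; optimal.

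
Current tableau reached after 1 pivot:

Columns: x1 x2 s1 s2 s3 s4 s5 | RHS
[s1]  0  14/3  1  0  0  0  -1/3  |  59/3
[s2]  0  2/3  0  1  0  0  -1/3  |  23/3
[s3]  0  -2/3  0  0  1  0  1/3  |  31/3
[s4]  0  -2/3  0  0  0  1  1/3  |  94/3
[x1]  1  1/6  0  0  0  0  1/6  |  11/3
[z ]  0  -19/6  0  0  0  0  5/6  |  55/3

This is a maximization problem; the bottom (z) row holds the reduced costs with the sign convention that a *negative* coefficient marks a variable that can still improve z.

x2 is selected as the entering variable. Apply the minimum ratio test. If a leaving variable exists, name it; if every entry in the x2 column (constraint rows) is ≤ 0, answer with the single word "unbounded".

s1

Ratios: row 1 (s1): (59/3)/(14/3) = 59/14; row 2 (s2): (23/3)/(2/3) = 23/2; row 3 (s3): entry -2/3 ≤ 0, skip; row 4 (s4): entry -2/3 ≤ 0, skip; row 5 (x1): (11/3)/(1/6) = 22.
Minimum ratio is in the s1 row, so s1 leaves.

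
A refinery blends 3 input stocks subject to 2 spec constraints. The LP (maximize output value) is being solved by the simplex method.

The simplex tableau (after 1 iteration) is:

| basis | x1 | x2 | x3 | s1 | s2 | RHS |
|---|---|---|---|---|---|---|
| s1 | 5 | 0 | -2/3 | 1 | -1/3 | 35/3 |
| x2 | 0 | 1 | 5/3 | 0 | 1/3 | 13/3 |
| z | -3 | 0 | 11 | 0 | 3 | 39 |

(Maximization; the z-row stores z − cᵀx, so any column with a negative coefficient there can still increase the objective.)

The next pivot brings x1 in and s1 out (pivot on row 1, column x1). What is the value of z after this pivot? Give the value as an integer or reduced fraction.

46

Minimum ratio for x1: (35/3)/5 = 7/3.
z changes by −(z-row coeff of x1)·ratio = −(-3)·(7/3) = 7.
New z = 39 + 7 = 46.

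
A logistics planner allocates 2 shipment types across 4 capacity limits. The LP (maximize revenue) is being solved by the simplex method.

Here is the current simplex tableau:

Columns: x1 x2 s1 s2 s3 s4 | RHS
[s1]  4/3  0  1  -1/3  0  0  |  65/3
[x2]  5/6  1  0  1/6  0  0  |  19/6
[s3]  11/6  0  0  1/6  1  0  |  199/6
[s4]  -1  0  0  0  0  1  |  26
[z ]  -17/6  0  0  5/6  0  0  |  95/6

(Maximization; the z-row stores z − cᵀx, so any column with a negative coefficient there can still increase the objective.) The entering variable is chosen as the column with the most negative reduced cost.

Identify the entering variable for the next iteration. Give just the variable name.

Objective-row coefficients: x1: -17/6, x2: 0, s1: 0, s2: 5/6, s3: 0, s4: 0.
The most negative is -17/6 in column x1, so x1 enters.

x1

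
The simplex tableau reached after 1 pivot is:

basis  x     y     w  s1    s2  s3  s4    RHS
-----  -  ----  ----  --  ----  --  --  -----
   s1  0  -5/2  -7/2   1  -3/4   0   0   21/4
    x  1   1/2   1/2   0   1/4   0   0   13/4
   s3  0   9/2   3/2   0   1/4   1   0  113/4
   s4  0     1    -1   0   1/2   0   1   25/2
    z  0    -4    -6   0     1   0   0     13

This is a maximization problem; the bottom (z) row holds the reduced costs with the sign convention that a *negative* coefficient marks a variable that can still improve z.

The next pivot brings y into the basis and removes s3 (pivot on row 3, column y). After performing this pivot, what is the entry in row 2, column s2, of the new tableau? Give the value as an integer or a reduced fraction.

2/9

Pivot element is row 3, column y: 9/2.
Normalize row 3: new (row 3, s2) = (1/4)/(9/2) = 1/18.
row 2 ← row 2 − (1/2)·(new row 3): 1/4 − (1/2)·(1/18) = 2/9.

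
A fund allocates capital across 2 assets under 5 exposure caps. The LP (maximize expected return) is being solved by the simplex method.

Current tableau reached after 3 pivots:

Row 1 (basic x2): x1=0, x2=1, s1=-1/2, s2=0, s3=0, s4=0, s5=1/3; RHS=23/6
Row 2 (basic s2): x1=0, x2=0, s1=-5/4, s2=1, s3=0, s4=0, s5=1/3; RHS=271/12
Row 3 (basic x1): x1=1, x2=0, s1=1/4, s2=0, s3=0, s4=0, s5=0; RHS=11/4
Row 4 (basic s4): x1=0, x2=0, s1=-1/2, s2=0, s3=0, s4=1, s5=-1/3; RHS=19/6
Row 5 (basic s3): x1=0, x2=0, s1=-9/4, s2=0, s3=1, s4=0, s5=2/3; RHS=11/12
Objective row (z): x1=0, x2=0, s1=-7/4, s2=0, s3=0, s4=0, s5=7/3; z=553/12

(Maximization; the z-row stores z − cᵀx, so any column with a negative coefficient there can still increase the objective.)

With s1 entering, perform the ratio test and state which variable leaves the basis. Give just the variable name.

Ratios: row 1 (x2): entry -1/2 ≤ 0, skip; row 2 (s2): entry -5/4 ≤ 0, skip; row 3 (x1): (11/4)/(1/4) = 11; row 4 (s4): entry -1/2 ≤ 0, skip; row 5 (s3): entry -9/4 ≤ 0, skip.
Minimum ratio 11 is in the x1 row, so x1 leaves.

x1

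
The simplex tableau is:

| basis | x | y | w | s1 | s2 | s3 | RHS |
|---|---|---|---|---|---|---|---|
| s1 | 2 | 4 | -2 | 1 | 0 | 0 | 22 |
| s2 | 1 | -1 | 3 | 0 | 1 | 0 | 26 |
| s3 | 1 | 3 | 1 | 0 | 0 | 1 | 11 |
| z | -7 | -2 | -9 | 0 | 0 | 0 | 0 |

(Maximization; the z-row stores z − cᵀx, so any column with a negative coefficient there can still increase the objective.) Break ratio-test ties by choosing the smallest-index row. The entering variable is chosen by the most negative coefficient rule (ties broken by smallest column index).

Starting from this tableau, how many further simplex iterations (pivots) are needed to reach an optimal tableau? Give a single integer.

pivot: w in, s2 out → z = 78
pivot: y in, s3 out → z = 163/2
pivot: x in, y out → z = 92
No improving column remains; optimal.

3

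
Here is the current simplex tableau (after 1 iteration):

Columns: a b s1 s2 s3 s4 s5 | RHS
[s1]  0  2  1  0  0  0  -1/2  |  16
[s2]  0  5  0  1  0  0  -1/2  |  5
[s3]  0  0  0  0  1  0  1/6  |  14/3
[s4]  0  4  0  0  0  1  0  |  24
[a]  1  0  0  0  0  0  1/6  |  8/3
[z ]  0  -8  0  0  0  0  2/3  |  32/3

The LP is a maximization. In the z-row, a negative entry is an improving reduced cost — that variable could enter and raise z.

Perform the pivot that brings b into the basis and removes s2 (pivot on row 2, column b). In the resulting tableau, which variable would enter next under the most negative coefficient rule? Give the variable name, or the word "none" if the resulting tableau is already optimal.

s5

Pivot element 5. New z-row = old z-row − (-8)·(row 2/5).
Updated z-row coefficients: a: 0, b: 0, s1: 0, s2: 8/5, s3: 0, s4: 0, s5: -2/15.
The most negative is -2/15 in column s5, so s5 would enter next.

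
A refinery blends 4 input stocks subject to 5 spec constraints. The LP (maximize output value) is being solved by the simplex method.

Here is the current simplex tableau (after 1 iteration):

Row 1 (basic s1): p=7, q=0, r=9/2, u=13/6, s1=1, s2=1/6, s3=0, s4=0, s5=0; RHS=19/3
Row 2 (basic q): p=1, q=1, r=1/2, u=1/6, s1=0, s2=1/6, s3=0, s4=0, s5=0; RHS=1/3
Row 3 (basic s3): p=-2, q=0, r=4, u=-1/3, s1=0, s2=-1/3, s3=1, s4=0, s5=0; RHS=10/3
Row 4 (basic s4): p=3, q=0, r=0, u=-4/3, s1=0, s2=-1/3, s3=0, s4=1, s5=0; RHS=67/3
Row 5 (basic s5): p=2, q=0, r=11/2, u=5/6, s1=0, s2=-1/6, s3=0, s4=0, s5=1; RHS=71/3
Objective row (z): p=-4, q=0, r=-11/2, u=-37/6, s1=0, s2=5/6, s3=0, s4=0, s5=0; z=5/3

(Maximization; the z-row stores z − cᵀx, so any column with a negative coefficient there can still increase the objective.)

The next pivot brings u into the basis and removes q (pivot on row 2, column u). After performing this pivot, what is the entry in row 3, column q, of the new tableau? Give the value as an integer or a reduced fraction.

Pivot element is row 2, column u: 1/6.
Normalize row 2: new (row 2, q) = 1/(1/6) = 6.
row 3 ← row 3 − (-1/3)·(new row 2): 0 − (-1/3)·6 = 2.

2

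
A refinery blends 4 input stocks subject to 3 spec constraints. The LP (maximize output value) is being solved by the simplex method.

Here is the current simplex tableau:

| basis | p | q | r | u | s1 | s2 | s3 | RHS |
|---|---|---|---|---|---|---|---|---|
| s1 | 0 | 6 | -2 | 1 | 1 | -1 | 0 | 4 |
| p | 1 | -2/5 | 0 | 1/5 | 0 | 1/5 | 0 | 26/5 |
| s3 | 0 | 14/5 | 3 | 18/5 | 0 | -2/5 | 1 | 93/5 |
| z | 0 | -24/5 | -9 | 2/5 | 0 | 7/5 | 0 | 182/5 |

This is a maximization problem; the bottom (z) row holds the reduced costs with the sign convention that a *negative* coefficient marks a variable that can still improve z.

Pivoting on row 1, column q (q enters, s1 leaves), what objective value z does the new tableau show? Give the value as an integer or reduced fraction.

Minimum ratio for q: 4/6 = 2/3.
z changes by −(z-row coeff of q)·ratio = −(-24/5)·(2/3) = 16/5.
New z = 182/5 + (16/5) = 198/5.

198/5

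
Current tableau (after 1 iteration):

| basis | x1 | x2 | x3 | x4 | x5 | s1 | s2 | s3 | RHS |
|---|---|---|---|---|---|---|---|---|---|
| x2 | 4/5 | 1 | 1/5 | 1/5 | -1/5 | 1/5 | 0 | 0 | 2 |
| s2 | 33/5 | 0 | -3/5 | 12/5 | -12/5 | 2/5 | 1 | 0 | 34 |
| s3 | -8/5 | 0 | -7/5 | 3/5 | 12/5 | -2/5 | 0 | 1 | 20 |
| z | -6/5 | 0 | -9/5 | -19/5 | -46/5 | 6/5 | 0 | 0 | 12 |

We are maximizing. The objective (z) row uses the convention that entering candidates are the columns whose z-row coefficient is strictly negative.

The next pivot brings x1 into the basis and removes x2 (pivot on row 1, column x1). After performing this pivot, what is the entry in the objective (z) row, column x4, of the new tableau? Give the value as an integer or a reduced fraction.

Pivot element is row 1, column x1: 4/5.
Normalize row 1: new (row 1, x4) = (1/5)/(4/5) = 1/4.
z-row ← z-row − (-6/5)·(new row 1): -19/5 − (-6/5)·(1/4) = -7/2.

-7/2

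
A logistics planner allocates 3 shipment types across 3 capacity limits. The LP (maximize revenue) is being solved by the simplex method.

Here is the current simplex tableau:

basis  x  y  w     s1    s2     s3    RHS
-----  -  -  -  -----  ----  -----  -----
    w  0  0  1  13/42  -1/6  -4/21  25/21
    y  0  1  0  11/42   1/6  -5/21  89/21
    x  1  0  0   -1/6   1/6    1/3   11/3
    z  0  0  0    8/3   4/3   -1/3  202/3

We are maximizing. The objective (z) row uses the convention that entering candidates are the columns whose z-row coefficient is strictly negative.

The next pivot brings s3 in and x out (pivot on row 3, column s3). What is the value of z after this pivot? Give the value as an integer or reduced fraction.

71

Minimum ratio for s3: (11/3)/(1/3) = 11.
z changes by −(z-row coeff of s3)·ratio = −(-1/3)·11 = 11/3.
New z = 202/3 + (11/3) = 71.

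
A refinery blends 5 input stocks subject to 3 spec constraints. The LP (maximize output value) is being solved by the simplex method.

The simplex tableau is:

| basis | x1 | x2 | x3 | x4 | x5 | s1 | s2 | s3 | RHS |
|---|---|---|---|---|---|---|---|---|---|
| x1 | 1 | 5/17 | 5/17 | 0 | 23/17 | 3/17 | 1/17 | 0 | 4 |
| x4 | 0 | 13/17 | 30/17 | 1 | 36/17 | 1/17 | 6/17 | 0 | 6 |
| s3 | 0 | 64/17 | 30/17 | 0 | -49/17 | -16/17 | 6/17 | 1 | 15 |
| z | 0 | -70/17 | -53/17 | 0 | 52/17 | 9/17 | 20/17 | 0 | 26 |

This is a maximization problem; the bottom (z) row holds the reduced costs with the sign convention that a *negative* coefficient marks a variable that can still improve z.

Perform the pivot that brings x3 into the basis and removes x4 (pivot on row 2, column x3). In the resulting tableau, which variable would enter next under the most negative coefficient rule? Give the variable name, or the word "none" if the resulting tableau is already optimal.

Pivot element 30/17. New z-row = old z-row − (-53/17)·(row 2/(30/17)).
Updated z-row coefficients: x1: 0, x2: -83/30, x3: 0, x4: 53/30, x5: 34/5, s1: 19/30, s2: 9/5, s3: 0.
The most negative is -83/30 in column x2, so x2 would enter next.

x2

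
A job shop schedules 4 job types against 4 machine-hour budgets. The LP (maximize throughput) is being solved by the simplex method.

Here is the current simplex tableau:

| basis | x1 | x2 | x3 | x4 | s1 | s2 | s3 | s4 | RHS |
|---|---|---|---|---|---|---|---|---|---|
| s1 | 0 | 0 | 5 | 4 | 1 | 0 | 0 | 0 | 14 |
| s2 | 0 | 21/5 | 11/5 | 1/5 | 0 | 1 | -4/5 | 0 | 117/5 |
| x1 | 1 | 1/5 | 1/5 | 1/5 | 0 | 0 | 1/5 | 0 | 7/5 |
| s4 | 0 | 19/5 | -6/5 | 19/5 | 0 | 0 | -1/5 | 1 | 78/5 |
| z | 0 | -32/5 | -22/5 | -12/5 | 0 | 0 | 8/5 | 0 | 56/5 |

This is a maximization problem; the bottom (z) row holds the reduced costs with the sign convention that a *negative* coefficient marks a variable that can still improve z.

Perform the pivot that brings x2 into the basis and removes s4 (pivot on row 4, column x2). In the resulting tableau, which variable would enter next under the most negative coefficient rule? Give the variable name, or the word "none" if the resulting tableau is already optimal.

x3

Pivot element 19/5. New z-row = old z-row − (-32/5)·(row 4/(19/5)).
Updated z-row coefficients: x1: 0, x2: 0, x3: -122/19, x4: 4, s1: 0, s2: 0, s3: 24/19, s4: 32/19.
The most negative is -122/19 in column x3, so x3 would enter next.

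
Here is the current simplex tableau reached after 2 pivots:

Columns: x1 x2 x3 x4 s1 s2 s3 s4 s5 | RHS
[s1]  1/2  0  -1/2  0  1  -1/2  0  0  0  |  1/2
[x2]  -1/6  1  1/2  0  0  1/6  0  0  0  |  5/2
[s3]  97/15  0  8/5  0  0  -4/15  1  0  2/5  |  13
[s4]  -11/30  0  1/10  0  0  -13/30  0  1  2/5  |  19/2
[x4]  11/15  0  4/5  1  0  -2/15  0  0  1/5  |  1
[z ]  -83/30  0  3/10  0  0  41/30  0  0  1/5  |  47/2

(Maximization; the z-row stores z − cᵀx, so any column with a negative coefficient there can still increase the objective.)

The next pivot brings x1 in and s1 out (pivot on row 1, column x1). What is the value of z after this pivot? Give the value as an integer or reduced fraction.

394/15

Minimum ratio for x1: (1/2)/(1/2) = 1.
z changes by −(z-row coeff of x1)·ratio = −(-83/30)·1 = 83/30.
New z = 47/2 + (83/30) = 394/15.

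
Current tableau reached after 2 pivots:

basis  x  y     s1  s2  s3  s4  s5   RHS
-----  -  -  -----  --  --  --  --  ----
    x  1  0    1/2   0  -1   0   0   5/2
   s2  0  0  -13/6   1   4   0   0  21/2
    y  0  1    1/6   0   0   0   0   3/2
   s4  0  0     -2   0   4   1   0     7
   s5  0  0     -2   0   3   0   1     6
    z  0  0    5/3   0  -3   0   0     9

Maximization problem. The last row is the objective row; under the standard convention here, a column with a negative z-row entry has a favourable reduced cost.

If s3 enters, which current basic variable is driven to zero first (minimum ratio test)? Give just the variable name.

s4

Ratios: row 1 (x): entry -1 ≤ 0, skip; row 2 (s2): (21/2)/4 = 21/8; row 3 (y): entry 0 ≤ 0, skip; row 4 (s4): 7/4 = 7/4; row 5 (s5): 6/3 = 2.
Minimum ratio 7/4 is in the s4 row, so s4 leaves.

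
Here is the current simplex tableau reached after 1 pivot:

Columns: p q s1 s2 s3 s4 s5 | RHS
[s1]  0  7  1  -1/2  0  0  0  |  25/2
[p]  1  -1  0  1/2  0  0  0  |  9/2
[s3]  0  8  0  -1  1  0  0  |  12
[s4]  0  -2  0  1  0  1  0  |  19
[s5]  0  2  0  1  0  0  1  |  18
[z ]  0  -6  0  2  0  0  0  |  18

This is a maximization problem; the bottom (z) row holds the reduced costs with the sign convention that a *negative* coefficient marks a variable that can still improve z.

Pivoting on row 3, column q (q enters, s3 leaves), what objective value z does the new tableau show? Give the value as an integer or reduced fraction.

Minimum ratio for q: 12/8 = 3/2.
z changes by −(z-row coeff of q)·ratio = −(-6)·(3/2) = 9.
New z = 18 + 9 = 27.

27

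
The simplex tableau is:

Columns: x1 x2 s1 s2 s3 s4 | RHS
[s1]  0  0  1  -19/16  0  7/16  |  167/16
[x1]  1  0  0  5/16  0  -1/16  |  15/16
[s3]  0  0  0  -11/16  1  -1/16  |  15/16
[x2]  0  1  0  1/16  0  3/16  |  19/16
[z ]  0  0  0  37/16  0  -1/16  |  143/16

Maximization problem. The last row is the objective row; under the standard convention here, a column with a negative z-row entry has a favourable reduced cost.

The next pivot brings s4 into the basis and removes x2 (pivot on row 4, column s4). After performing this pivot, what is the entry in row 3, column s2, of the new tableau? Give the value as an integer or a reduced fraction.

Pivot element is row 4, column s4: 3/16.
Normalize row 4: new (row 4, s2) = (1/16)/(3/16) = 1/3.
row 3 ← row 3 − (-1/16)·(new row 4): -11/16 − (-1/16)·(1/3) = -2/3.

-2/3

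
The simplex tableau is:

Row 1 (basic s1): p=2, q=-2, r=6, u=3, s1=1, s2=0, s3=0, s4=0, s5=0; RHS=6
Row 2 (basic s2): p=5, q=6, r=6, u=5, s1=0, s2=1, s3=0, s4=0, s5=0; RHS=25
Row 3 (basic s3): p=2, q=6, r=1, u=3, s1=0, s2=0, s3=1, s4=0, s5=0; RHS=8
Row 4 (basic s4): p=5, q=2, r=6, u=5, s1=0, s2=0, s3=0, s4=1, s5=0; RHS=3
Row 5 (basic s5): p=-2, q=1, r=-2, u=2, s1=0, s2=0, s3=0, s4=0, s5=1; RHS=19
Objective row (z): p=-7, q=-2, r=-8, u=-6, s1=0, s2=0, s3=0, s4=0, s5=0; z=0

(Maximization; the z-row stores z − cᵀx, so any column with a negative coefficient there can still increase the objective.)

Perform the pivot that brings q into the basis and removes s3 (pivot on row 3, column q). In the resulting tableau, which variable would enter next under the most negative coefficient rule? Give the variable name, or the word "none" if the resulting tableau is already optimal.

r

Pivot element 6. New z-row = old z-row − (-2)·(row 3/6).
Updated z-row coefficients: p: -19/3, q: 0, r: -23/3, u: -5, s1: 0, s2: 0, s3: 1/3, s4: 0, s5: 0.
The most negative is -23/3 in column r, so r would enter next.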